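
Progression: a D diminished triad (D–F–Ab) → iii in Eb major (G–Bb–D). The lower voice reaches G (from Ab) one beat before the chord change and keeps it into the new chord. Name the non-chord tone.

The harmony at that moment is D diminished triad (D, F, Ab); G is not a chord tone.
It is approached by step down from Ab and then sustained as the same pitch into the next harmony.
Arriving early and becoming a chord tone when the harmony changes — an anticipation.

G is an anticipation.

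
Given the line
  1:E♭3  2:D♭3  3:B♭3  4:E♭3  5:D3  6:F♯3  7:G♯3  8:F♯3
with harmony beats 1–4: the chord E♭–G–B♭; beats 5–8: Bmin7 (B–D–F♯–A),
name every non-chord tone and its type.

D♭3 (beat 2) — escape tone; G♯3 (beat 7) — neighbor tone.

The harmony at that moment is E♭ major triad (E♭, G, B♭); D♭3 is not a chord tone.
It is approached by step down from E♭3 and left by leap up to B♭3.
Step in, leap out — an escape tone.
The harmony at that moment is B minor seventh chord (B, D, F♯, A); G♯3 is not a chord tone.
It is approached by step up from F♯3 and left by step down to F♯3.
Step away and step back to the same note — a neighbor tone (upper neighbor).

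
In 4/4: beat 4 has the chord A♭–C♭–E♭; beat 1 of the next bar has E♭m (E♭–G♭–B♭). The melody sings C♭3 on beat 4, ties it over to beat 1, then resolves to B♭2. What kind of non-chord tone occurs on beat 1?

The harmony at that moment is E♭ minor triad (E♭, G♭, B♭); C♭3 is not a chord tone.
It is held over (the same pitch as the preceding C♭3) and left by step down to B♭2.
Held over from the previous chord and resolving down by step — a suspension.

Suspension.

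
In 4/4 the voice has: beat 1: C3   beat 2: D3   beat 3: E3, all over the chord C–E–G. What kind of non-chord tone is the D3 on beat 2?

The harmony at that moment is C major triad (C, E, G); D3 is not a chord tone.
It is approached by step up from C3 and left by step up to E3.
Step in, step out in the same direction — a passing tone.

Passing tone.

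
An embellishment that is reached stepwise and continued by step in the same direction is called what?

Approach: by step. Departure: by step, continuing in the same direction.
Stepwise on both sides with no change of direction means the note fills in the space between two different chord tones — a passing tone. (Had it turned back to its starting note it would be a neighbor tone instead.)

Passing tone.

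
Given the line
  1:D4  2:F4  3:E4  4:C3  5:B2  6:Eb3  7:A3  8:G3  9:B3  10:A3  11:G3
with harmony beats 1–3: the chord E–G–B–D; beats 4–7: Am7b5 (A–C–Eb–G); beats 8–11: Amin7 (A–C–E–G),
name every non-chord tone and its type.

F4 (beat 2) — appoggiatura; B2 (beat 5) — escape tone; B3 (beat 9) — appoggiatura.

The harmony at that moment is E minor seventh chord (E, G, B, D); F4 is not a chord tone.
It is approached by leap up from D4 and left by step down to E4.
Leap in, step out — an appoggiatura.
The harmony at that moment is A half-diminished seventh chord (A, C, Eb, G); B2 is not a chord tone.
It is approached by step down from C3 and left by leap up to Eb3.
Step in, leap out — an escape tone.
The harmony at that moment is A minor seventh chord (A, C, E, G); B3 is not a chord tone.
It is approached by leap up from G3 and left by step down to A3.
Leap in, step out — an appoggiatura.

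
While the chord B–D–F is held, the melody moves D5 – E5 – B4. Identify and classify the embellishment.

E5 is an escape tone.

The harmony at that moment is B diminished triad (B, D, F); E5 is not a chord tone.
It is approached by step up from D5 and left by leap down to B4.
Step in, leap out — an escape tone.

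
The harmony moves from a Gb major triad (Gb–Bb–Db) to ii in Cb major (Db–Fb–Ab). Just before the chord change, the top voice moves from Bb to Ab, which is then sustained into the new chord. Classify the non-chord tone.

Ab is an anticipation.

The harmony at that moment is Gb major triad (Gb, Bb, Db); Ab is not a chord tone.
It is approached by step down from Bb and then sustained as the same pitch into the next harmony.
Arriving early and becoming a chord tone when the harmony changes — an anticipation.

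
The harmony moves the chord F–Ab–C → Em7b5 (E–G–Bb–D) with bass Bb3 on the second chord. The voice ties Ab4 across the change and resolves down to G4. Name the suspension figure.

7–6 suspension.

At the second chord the bass is Bb3. The suspended Ab4 lies a seventh above the bass; after resolving down by step to G4, the interval above the bass becomes a sixth.
Suspension figures are named by those two intervals: 7–6.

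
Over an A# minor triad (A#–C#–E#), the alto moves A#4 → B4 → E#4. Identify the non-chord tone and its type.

B4 is an escape tone.

The harmony at that moment is A# minor triad (A#, C#, E#); B4 is not a chord tone.
It is approached by step up from A#4 and left by leap down to E#4.
Step in, leap out — an escape tone.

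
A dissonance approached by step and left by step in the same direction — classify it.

Passing tone.

Approach: by step. Departure: by step, continuing in the same direction.
Stepwise on both sides with no change of direction means the note fills in the space between two different chord tones — a passing tone. (Had it turned back to its starting note it would be a neighbor tone instead.)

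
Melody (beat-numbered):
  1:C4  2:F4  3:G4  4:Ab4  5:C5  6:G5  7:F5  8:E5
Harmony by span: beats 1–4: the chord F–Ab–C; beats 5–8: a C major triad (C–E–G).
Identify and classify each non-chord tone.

The harmony at that moment is F minor triad (F, Ab, C); G4 is not a chord tone.
It is approached by step up from F4 and left by step up to Ab4.
Step in, step out in the same direction — a passing tone.
The harmony at that moment is C major triad (C, E, G); F5 is not a chord tone.
It is approached by step down from G5 and left by step down to E5.
Step in, step out in the same direction — a passing tone.

G4 (beat 3) — passing tone; F5 (beat 7) — passing tone.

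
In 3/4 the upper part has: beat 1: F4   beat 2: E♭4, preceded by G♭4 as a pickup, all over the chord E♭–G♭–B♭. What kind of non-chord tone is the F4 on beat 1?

Passing tone.

The harmony at that moment is E♭ minor triad (E♭, G♭, B♭); F4 is not a chord tone.
It is approached by step down from G♭4 and left by step down to E♭4.
Step in, step out in the same direction — a passing tone.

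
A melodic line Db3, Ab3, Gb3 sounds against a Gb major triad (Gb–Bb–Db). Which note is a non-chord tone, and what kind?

The harmony at that moment is Gb major triad (Gb, Bb, Db); Ab3 is not a chord tone.
It is approached by leap up from Db3 and left by step down to Gb3.
Leap in, step out — an appoggiatura.

Ab3 is an appoggiatura.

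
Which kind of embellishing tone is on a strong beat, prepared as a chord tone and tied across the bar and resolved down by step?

Suspension.

Approach: by preparation — the pitch is first a chord tone, then held (tied or repeated) while the harmony changes under it. Departure: down by step. Metric position: strong.
A prepared dissonance that resolves downward by step — a suspension. (The same figure resolving upward would be a retardation.)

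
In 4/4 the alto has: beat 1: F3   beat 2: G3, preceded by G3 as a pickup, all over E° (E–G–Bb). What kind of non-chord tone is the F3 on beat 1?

Lower neighbor tone.

The harmony at that moment is E diminished triad (E, G, Bb); F3 is not a chord tone.
It is approached by step down from G3 and left by step up to G3.
Step away and step back to the same note — a neighbor tone (lower neighbor).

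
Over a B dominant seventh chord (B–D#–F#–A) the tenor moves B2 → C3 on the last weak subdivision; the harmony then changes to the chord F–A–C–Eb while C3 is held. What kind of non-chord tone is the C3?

C3 is an anticipation.

The harmony at that moment is B dominant seventh chord (B, D#, F#, A); C3 is not a chord tone.
It is approached by step up from B2 and then sustained as the same pitch into the next harmony.
Arriving early and becoming a chord tone when the harmony changes — an anticipation.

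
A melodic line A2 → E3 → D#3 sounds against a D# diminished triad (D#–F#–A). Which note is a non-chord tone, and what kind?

The harmony at that moment is D# diminished triad (D#, F#, A); E3 is not a chord tone.
It is approached by leap up from A2 and left by step down to D#3.
Leap in, step out — an appoggiatura.

E3 is an appoggiatura.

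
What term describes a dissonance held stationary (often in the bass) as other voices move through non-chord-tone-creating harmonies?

Pedal tone.

Approach: none. Departure: none — a single pitch is sustained while the chords change around it, passing through harmonies that do not contain it.
No melodic motion at all; the dissonance is created entirely by the moving harmonies against the stationary note — a pedal tone (pedal point).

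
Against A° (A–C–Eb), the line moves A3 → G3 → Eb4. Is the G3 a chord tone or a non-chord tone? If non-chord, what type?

Non-chord tone — an escape tone.

The harmony at that moment is A diminished triad (A, C, Eb); G3 is not a chord tone.
It is approached by step down from A3 and left by leap up to Eb4.
Step in, leap out — an escape tone.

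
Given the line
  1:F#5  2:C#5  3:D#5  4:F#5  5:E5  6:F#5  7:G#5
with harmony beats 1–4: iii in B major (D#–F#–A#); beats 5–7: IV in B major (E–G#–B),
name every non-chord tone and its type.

C#5 (beat 2) — appoggiatura; F#5 (beat 6) — passing tone.

The harmony at that moment is D# minor triad (D#, F#, A#); C#5 is not a chord tone.
It is approached by leap down from F#5 and left by step up to D#5.
Leap in, step out — an appoggiatura.
The harmony at that moment is E major triad (E, G#, B); F#5 is not a chord tone.
It is approached by step up from E5 and left by step up to G#5.
Step in, step out in the same direction — a passing tone.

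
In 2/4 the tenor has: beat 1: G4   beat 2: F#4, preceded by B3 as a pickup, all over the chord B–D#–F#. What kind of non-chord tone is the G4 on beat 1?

The harmony at that moment is B major triad (B, D#, F#); G4 is not a chord tone.
It is approached by leap up from B3 and left by step down to F#4.
Leap in, step out, metrically accented — an appoggiatura.

Appoggiatura.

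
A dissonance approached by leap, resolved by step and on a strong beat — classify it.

Appoggiatura.

Approach: by leap. Departure: by step. Metric position: strong.
Leap in, step out, in a metrically strong position — an appoggiatura. (It is the mirror image of the escape tone, which steps in and leaps out from a weak position.)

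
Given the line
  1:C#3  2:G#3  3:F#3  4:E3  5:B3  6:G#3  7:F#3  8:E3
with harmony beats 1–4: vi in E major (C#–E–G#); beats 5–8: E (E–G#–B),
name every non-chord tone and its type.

The harmony at that moment is C# minor triad (C#, E, G#); F#3 is not a chord tone.
It is approached by step down from G#3 and left by step down to E3.
Step in, step out in the same direction — a passing tone.
The harmony at that moment is E major triad (E, G#, B); F#3 is not a chord tone.
It is approached by step down from G#3 and left by step down to E3.
Step in, step out in the same direction — a passing tone.

F#3 (beat 3) — passing tone; F#3 (beat 7) — passing tone.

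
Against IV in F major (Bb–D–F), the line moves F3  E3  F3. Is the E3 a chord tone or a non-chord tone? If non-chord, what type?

Non-chord tone — a neighbor tone.

The harmony at that moment is Bb major triad (Bb, D, F); E3 is not a chord tone.
It is approached by step down from F3 and left by step up to F3.
Step away and step back to the same note — a neighbor tone (lower neighbor).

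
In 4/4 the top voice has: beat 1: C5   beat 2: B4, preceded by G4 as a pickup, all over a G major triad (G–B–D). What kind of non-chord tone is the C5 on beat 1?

The harmony at that moment is G major triad (G, B, D); C5 is not a chord tone.
It is approached by leap up from G4 and left by step down to B4.
Leap in, step out, metrically accented — an appoggiatura.

Appoggiatura.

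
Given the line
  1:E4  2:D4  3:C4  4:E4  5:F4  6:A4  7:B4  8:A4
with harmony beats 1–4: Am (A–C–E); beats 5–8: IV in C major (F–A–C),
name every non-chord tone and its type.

D4 (beat 2) — passing tone; B4 (beat 7) — neighbor tone.

The harmony at that moment is A minor triad (A, C, E); D4 is not a chord tone.
It is approached by step down from E4 and left by step down to C4.
Step in, step out in the same direction — a passing tone.
The harmony at that moment is F major triad (F, A, C); B4 is not a chord tone.
It is approached by step up from A4 and left by step down to A4.
Step away and step back to the same note — a neighbor tone (upper neighbor).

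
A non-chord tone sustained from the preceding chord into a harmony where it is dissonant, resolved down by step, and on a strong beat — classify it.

Approach: by preparation — the pitch is first a chord tone, then held (tied or repeated) while the harmony changes under it. Departure: down by step. Metric position: strong.
A prepared dissonance that resolves downward by step — a suspension. (The same figure resolving upward would be a retardation.)

Suspension.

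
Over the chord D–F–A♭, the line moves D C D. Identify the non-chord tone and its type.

The harmony at that moment is D diminished triad (D, F, A♭); C is not a chord tone.
It is approached by step down from D and left by step up to D.
Step away and step back to the same note — a neighbor tone (lower neighbor).

C is a neighbor tone.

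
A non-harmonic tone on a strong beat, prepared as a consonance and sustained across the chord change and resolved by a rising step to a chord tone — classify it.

Retardation.

Approach: by preparation — the pitch is first a chord tone, then held (tied or repeated) while the harmony changes under it. Departure: up by step. Metric position: strong.
A prepared dissonance that resolves upward by step — a retardation. (The same figure resolving downward would be a suspension.)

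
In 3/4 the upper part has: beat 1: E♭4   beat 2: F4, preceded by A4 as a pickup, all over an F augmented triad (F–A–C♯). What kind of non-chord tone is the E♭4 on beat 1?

Appoggiatura.

The harmony at that moment is F augmented triad (F, A, C♯); E♭4 is not a chord tone.
It is approached by leap down from A4 and left by step up to F4.
Leap in, step out, metrically accented — an appoggiatura.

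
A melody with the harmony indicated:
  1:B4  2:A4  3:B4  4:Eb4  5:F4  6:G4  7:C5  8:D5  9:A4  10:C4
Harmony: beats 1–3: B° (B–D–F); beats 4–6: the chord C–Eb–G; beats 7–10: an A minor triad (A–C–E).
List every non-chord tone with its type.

A4 (beat 2) — neighbor tone; F4 (beat 5) — passing tone; D5 (beat 8) — escape tone.

The harmony at that moment is B diminished triad (B, D, F); A4 is not a chord tone.
It is approached by step down from B4 and left by step up to B4.
Step away and step back to the same note — a neighbor tone (lower neighbor).
The harmony at that moment is C minor triad (C, Eb, G); F4 is not a chord tone.
It is approached by step up from Eb4 and left by step up to G4.
Step in, step out in the same direction — a passing tone.
The harmony at that moment is A minor triad (A, C, E); D5 is not a chord tone.
It is approached by step up from C5 and left by leap down to A4.
Step in, leap out — an escape tone.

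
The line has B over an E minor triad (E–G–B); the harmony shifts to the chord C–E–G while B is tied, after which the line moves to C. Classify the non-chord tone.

The harmony at that moment is C major triad (C, E, G); B is not a chord tone.
It is held over (the same pitch as the preceding B) and left by step up to C.
Held over from the previous chord and resolving up by step — a retardation.

B is a retardation.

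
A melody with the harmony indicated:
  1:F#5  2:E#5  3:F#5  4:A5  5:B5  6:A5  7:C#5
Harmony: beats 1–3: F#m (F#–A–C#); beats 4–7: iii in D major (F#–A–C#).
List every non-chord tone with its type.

E#5 (beat 2) — neighbor tone; B5 (beat 5) — neighbor tone.

The harmony at that moment is F# minor triad (F#, A, C#); E#5 is not a chord tone.
It is approached by step down from F#5 and left by step up to F#5.
Step away and step back to the same note — a neighbor tone (lower neighbor).
The harmony at that moment is F# minor triad (F#, A, C#); B5 is not a chord tone.
It is approached by step up from A5 and left by step down to A5.
Step away and step back to the same note — a neighbor tone (upper neighbor).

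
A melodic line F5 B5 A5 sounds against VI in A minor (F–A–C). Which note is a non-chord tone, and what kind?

The harmony at that moment is F major triad (F, A, C); B5 is not a chord tone.
It is approached by leap up from F5 and left by step down to A5.
Leap in, step out — an appoggiatura.

B5 is an appoggiatura.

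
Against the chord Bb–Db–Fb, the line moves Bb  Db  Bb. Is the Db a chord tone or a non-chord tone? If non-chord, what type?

Chord tone (the third of Bb diminished triad).

Bb diminished triad contains Bb, Db, Fb; Db is the third, so it is a chord tone.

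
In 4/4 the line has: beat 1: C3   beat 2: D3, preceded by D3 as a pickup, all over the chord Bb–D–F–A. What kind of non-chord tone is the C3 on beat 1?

Lower neighbor tone.

The harmony at that moment is Bb major seventh chord (Bb, D, F, A); C3 is not a chord tone.
It is approached by step down from D3 and left by step up to D3.
Step away and step back to the same note — a neighbor tone (lower neighbor).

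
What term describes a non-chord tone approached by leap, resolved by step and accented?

Approach: by leap. Departure: by step. Metric position: strong.
Leap in, step out, in a metrically strong position — an appoggiatura. (It is the mirror image of the escape tone, which steps in and leaps out from a weak position.)

Appoggiatura.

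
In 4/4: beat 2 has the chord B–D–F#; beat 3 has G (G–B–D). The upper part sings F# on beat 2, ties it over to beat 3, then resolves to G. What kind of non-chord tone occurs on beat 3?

Retardation.

The harmony at that moment is G major triad (G, B, D); F# is not a chord tone.
It is held over (the same pitch as the preceding F#) and left by step up to G.
Held over from the previous chord and resolving up by step — a retardation.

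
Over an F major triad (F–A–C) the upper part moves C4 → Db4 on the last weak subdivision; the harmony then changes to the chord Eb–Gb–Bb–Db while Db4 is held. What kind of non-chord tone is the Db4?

The harmony at that moment is F major triad (F, A, C); Db4 is not a chord tone.
It is approached by step up from C4 and then sustained as the same pitch into the next harmony.
Arriving early and becoming a chord tone when the harmony changes — an anticipation.

Db4 is an anticipation.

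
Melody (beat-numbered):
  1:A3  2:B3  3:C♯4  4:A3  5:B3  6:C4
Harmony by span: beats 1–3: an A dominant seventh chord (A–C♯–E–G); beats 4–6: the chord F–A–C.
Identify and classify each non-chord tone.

B3 (beat 2) — passing tone; B3 (beat 5) — passing tone.

The harmony at that moment is A dominant seventh chord (A, C♯, E, G); B3 is not a chord tone.
It is approached by step up from A3 and left by step up to C♯4.
Step in, step out in the same direction — a passing tone.
The harmony at that moment is F major triad (F, A, C); B3 is not a chord tone.
It is approached by step up from A3 and left by step up to C4.
Step in, step out in the same direction — a passing tone.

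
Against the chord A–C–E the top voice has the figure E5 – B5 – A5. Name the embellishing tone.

The harmony at that moment is A minor triad (A, C, E); B5 is not a chord tone.
It is approached by leap up from E5 and left by step down to A5.
Leap in, step out — an appoggiatura.

B5 is an appoggiatura.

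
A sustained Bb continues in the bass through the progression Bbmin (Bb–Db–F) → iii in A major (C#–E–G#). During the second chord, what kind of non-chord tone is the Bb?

The harmony at that moment is C# minor triad (C#, E, G#); Bb is not a chord tone.
It is held over (the same pitch as the preceding Bb) and then sustained as the same pitch into the next harmony.
Sustained through a change of harmony — a pedal tone.

Pedal tone (pedal point).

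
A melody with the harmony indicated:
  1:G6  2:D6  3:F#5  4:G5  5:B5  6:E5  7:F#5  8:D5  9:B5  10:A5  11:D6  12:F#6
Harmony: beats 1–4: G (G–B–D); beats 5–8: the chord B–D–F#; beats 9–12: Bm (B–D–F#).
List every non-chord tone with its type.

The harmony at that moment is G major triad (G, B, D); F#5 is not a chord tone.
It is approached by leap down from D6 and left by step up to G5.
Leap in, step out — an appoggiatura.
The harmony at that moment is B minor triad (B, D, F#); E5 is not a chord tone.
It is approached by leap down from B5 and left by step up to F#5.
Leap in, step out — an appoggiatura.
The harmony at that moment is B minor triad (B, D, F#); A5 is not a chord tone.
It is approached by step down from B5 and left by leap up to D6.
Step in, leap out — an escape tone.

F#5 (beat 3) — appoggiatura; E5 (beat 6) — appoggiatura; A5 (beat 10) — escape tone.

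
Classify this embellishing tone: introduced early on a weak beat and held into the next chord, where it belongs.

Approach: ahead of the chord change (typically by step), so it is dissonant against the current harmony. Departure: none — the same pitch is restated or held and is a chord tone of the new harmony.
Dissonant first, consonant once the harmony catches up: the note simply arrives early — an anticipation. (The reverse timing, consonant first and dissonant after the change, would be a suspension or retardation.)

Anticipation.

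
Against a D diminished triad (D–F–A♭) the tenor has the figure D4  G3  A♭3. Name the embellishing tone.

G3 is an appoggiatura.

The harmony at that moment is D diminished triad (D, F, A♭); G3 is not a chord tone.
It is approached by leap down from D4 and left by step up to A♭3.
Leap in, step out — an appoggiatura.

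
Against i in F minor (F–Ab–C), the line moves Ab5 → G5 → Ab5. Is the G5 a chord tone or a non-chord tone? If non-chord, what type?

Non-chord tone — a neighbor tone.

The harmony at that moment is F minor triad (F, Ab, C); G5 is not a chord tone.
It is approached by step down from Ab5 and left by step up to Ab5.
Step away and step back to the same note — a neighbor tone (lower neighbor).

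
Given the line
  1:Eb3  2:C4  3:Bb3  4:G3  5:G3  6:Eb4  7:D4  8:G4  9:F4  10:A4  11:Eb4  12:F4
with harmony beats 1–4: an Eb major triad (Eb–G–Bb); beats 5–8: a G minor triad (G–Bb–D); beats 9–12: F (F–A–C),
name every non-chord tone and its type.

The harmony at that moment is Eb major triad (Eb, G, Bb); C4 is not a chord tone.
It is approached by leap up from Eb3 and left by step down to Bb3.
Leap in, step out — an appoggiatura.
The harmony at that moment is G minor triad (G, Bb, D); Eb4 is not a chord tone.
It is approached by leap up from G3 and left by step down to D4.
Leap in, step out — an appoggiatura.
The harmony at that moment is F major triad (F, A, C); Eb4 is not a chord tone.
It is approached by leap down from A4 and left by step up to F4.
Leap in, step out — an appoggiatura.

C4 (beat 2) — appoggiatura; Eb4 (beat 6) — appoggiatura; Eb4 (beat 11) — appoggiatura.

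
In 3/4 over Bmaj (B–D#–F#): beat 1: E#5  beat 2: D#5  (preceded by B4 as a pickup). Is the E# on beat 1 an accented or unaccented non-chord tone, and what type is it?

Accented appoggiatura.

The harmony at that moment is B major triad (B, D#, F#); E#5 is not a chord tone.
It is approached by leap up from B4 and left by step down to D#5.
Leap in, step out — an appoggiatura.
It falls on the downbeat, so it is accented.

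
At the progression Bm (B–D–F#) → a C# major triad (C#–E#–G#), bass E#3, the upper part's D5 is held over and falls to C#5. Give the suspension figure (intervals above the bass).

7–6 suspension.

At the second chord the bass is E#3. The suspended D5 lies a seventh above the bass; after resolving down by step to C#5, the interval above the bass becomes a sixth.
Suspension figures are named by those two intervals: 7–6.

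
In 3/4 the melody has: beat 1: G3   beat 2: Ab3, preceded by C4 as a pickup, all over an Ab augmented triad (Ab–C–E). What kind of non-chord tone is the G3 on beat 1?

The harmony at that moment is Ab augmented triad (Ab, C, E); G3 is not a chord tone.
It is approached by leap down from C4 and left by step up to Ab3.
Leap in, step out, metrically accented — an appoggiatura.

Appoggiatura.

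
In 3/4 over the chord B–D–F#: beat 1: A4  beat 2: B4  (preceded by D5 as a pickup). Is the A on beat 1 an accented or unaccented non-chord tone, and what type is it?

Accented appoggiatura.

The harmony at that moment is B minor triad (B, D, F#); A4 is not a chord tone.
It is approached by leap down from D5 and left by step up to B4.
Leap in, step out — an appoggiatura.
It falls on the downbeat, so it is accented.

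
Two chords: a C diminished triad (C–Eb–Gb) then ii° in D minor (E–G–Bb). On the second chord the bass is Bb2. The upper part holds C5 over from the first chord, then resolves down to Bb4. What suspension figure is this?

9–8 suspension.

At the second chord the bass is Bb2. The suspended C5 lies a ninth above the bass; after resolving down by step to Bb4, the interval above the bass becomes an octave.
Suspension figures are named by those two intervals: 9–8.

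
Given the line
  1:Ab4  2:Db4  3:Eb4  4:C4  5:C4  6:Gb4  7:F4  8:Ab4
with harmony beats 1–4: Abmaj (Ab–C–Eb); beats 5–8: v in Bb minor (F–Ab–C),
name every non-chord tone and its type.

Db4 (beat 2) — appoggiatura; Gb4 (beat 6) — appoggiatura.

The harmony at that moment is Ab major triad (Ab, C, Eb); Db4 is not a chord tone.
It is approached by leap down from Ab4 and left by step up to Eb4.
Leap in, step out — an appoggiatura.
The harmony at that moment is F minor triad (F, Ab, C); Gb4 is not a chord tone.
It is approached by leap up from C4 and left by step down to F4.
Leap in, step out — an appoggiatura.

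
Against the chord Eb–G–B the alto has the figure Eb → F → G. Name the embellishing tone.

The harmony at that moment is Eb augmented triad (Eb, G, B); F is not a chord tone.
It is approached by step up from Eb and left by step up to G.
Step in, step out in the same direction — a passing tone.

F is a passing tone.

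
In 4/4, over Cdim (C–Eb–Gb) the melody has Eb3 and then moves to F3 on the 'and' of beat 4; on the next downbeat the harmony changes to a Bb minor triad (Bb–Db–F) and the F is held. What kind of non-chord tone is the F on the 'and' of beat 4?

Anticipation.

The harmony at that moment is C diminished triad (C, Eb, Gb); F3 is not a chord tone.
It is approached by step up from Eb3 and then sustained as the same pitch into the next harmony.
Arriving early and becoming a chord tone when the harmony changes — an anticipation.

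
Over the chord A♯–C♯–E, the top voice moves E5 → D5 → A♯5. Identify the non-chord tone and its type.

The harmony at that moment is A♯ diminished triad (A♯, C♯, E); D5 is not a chord tone.
It is approached by step down from E5 and left by leap up to A♯5.
Step in, leap out — an escape tone.

D5 is an escape tone.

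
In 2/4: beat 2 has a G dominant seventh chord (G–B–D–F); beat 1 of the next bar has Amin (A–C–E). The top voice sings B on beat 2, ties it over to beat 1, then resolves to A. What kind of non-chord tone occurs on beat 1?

The harmony at that moment is A minor triad (A, C, E); B is not a chord tone.
It is held over (the same pitch as the preceding B) and left by step down to A.
Held over from the previous chord and resolving down by step — a suspension.

Suspension.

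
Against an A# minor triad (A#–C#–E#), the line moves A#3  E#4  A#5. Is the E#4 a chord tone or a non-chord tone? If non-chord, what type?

Chord tone (the fifth of A# minor triad).

A# minor triad contains A#, C#, E#; E# is the fifth, so it is a chord tone.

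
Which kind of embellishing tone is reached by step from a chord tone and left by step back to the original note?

Neighbor tone.

Approach: by step. Departure: by step in the opposite direction, back to the starting pitch.
Stepwise on both sides but reversing to return to the same chord tone — a neighbor tone. (Had it continued onward in the same direction it would be a passing tone instead.)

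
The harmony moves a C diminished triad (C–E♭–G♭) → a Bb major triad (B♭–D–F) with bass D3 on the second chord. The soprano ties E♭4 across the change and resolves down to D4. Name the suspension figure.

9–8 suspension.

At the second chord the bass is D3. The suspended E♭4 lies a ninth above the bass; after resolving down by step to D4, the interval above the bass becomes an octave.
Suspension figures are named by those two intervals: 9–8.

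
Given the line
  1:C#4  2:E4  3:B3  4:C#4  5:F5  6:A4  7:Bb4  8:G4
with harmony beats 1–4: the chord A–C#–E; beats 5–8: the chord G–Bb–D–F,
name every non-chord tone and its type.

B3 (beat 3) — appoggiatura; A4 (beat 6) — appoggiatura.

The harmony at that moment is A major triad (A, C#, E); B3 is not a chord tone.
It is approached by leap down from E4 and left by step up to C#4.
Leap in, step out — an appoggiatura.
The harmony at that moment is G minor seventh chord (G, Bb, D, F); A4 is not a chord tone.
It is approached by leap down from F5 and left by step up to Bb4.
Leap in, step out — an appoggiatura.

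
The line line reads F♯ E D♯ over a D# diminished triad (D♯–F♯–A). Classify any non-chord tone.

The harmony at that moment is D♯ diminished triad (D♯, F♯, A); E is not a chord tone.
It is approached by step down from F♯ and left by step down to D♯.
Step in, step out in the same direction — a passing tone.

E is a passing tone.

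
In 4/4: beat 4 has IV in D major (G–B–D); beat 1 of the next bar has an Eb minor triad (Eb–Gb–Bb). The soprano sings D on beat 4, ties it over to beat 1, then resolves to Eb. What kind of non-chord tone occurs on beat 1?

Retardation.

The harmony at that moment is Eb minor triad (Eb, Gb, Bb); D is not a chord tone.
It is held over (the same pitch as the preceding D) and left by step up to Eb.
Held over from the previous chord and resolving up by step — a retardation.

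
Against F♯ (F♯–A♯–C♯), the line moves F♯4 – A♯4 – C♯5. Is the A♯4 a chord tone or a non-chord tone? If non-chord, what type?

F# major triad contains F♯, A♯, C♯; A♯ is the third, so it is a chord tone.

Chord tone (the third of F# major triad).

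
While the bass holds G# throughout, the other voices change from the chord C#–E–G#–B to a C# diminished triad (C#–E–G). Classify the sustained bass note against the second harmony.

Pedal tone (pedal point).

The harmony at that moment is C# diminished triad (C#, E, G); G# is not a chord tone.
It is held over (the same pitch as the preceding G#) and then sustained as the same pitch into the next harmony.
Sustained through a change of harmony — a pedal tone.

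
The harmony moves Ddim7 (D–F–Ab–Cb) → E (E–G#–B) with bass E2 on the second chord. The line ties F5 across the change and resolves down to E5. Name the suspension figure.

9–8 suspension.

At the second chord the bass is E2. The suspended F5 lies a ninth above the bass; after resolving down by step to E5, the interval above the bass becomes an octave.
Suspension figures are named by those two intervals: 9–8.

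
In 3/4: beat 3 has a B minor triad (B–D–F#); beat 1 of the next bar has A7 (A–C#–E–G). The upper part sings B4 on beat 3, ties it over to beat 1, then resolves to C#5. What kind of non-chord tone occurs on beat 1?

Retardation.

The harmony at that moment is A dominant seventh chord (A, C#, E, G); B4 is not a chord tone.
It is held over (the same pitch as the preceding B4) and left by step up to C#5.
Held over from the previous chord and resolving up by step — a retardation.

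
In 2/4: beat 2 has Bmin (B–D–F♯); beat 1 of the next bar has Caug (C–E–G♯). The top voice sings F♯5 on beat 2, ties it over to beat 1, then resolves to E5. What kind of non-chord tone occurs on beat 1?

The harmony at that moment is C augmented triad (C, E, G♯); F♯5 is not a chord tone.
It is held over (the same pitch as the preceding F♯5) and left by step down to E5.
Held over from the previous chord and resolving down by step — a suspension.

Suspension.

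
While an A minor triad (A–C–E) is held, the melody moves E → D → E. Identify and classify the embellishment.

D is a neighbor tone.

The harmony at that moment is A minor triad (A, C, E); D is not a chord tone.
It is approached by step down from E and left by step up to E.
Step away and step back to the same note — a neighbor tone (lower neighbor).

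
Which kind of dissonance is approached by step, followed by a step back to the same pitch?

Approach: by step. Departure: by step in the opposite direction, back to the starting pitch.
Stepwise on both sides but reversing to return to the same chord tone — a neighbor tone. (Had it continued onward in the same direction it would be a passing tone instead.)

Neighbor tone.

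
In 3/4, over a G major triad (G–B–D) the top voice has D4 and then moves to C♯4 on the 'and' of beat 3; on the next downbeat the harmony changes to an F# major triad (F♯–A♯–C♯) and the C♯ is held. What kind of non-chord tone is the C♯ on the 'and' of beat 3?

Anticipation.

The harmony at that moment is G major triad (G, B, D); C♯4 is not a chord tone.
It is approached by step down from D4 and then sustained as the same pitch into the next harmony.
Arriving early and becoming a chord tone when the harmony changes — an anticipation.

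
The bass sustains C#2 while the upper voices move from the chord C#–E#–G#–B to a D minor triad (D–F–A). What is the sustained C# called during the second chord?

The harmony at that moment is D minor triad (D, F, A); C#2 is not a chord tone.
It is held over (the same pitch as the preceding C#2) and then sustained as the same pitch into the next harmony.
Sustained through a change of harmony — a pedal tone.

Pedal tone (pedal point).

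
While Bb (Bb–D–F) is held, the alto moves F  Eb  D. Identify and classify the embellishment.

The harmony at that moment is Bb major triad (Bb, D, F); Eb is not a chord tone.
It is approached by step down from F and left by step down to D.
Step in, step out in the same direction — a passing tone.

Eb is a passing tone.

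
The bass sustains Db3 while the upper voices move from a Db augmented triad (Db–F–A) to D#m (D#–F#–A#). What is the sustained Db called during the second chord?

Pedal tone (pedal point).

The harmony at that moment is D# minor triad (D#, F#, A#); Db3 is not a chord tone.
It is held over (the same pitch as the preceding Db3) and then sustained as the same pitch into the next harmony.
Sustained through a change of harmony — a pedal tone.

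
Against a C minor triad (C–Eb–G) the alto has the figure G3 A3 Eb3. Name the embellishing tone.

The harmony at that moment is C minor triad (C, Eb, G); A3 is not a chord tone.
It is approached by step up from G3 and left by leap down to Eb3.
Step in, leap out — an escape tone.

A3 is an escape tone.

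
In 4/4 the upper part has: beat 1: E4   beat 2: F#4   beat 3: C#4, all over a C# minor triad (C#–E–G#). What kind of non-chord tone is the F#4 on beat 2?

The harmony at that moment is C# minor triad (C#, E, G#); F#4 is not a chord tone.
It is approached by step up from E4 and left by leap down to C#4.
Step in, leap out, on a weak beat — an escape tone.

Escape tone.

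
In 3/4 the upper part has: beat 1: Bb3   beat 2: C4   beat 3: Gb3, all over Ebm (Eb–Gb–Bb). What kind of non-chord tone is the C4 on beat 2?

The harmony at that moment is Eb minor triad (Eb, Gb, Bb); C4 is not a chord tone.
It is approached by step up from Bb3 and left by leap down to Gb3.
Step in, leap out, on a weak beat — an escape tone.

Escape tone.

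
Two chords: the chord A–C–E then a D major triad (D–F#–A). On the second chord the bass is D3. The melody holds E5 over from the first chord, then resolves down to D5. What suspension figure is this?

9–8 suspension.

At the second chord the bass is D3. The suspended E5 lies a ninth above the bass; after resolving down by step to D5, the interval above the bass becomes an octave.
Suspension figures are named by those two intervals: 9–8.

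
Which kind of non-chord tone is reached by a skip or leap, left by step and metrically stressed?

Approach: by leap. Departure: by step. Metric position: strong.
Leap in, step out, in a metrically strong position — an appoggiatura. (It is the mirror image of the escape tone, which steps in and leaps out from a weak position.)

Appoggiatura.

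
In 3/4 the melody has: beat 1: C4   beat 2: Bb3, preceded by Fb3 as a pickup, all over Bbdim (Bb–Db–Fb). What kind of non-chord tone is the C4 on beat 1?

Appoggiatura.

The harmony at that moment is Bb diminished triad (Bb, Db, Fb); C4 is not a chord tone.
It is approached by leap up from Fb3 and left by step down to Bb3.
Leap in, step out, metrically accented — an appoggiatura.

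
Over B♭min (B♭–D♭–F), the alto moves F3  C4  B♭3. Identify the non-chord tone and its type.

The harmony at that moment is B♭ minor triad (B♭, D♭, F); C4 is not a chord tone.
It is approached by leap up from F3 and left by step down to B♭3.
Leap in, step out — an appoggiatura.

C4 is an appoggiatura.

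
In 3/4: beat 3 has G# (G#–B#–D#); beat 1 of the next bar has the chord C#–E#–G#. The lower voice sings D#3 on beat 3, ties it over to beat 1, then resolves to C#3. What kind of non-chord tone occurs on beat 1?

Suspension.

The harmony at that moment is C# major triad (C#, E#, G#); D#3 is not a chord tone.
It is held over (the same pitch as the preceding D#3) and left by step down to C#3.
Held over from the previous chord and resolving down by step — a suspension.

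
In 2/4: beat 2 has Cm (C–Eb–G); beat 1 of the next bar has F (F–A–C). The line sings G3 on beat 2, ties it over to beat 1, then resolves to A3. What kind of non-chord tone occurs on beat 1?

Retardation.

The harmony at that moment is F major triad (F, A, C); G3 is not a chord tone.
It is held over (the same pitch as the preceding G3) and left by step up to A3.
Held over from the previous chord and resolving up by step — a retardation.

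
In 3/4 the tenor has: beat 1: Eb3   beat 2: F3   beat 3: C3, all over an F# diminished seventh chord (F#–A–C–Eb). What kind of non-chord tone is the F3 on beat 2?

Escape tone.

The harmony at that moment is F# diminished seventh chord (F#, A, C, Eb); F3 is not a chord tone.
It is approached by step up from Eb3 and left by leap down to C3.
Step in, leap out, on a weak beat — an escape tone.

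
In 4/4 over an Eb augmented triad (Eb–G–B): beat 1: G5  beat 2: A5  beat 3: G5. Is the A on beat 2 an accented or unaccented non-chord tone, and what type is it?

Unaccented neighbor tone.

The harmony at that moment is Eb augmented triad (Eb, G, B); A5 is not a chord tone.
It is approached by step up from G5 and left by step down to G5.
Step away and step back to the same note — a neighbor tone (upper neighbor).
It falls on a weak beat, so it is unaccented.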